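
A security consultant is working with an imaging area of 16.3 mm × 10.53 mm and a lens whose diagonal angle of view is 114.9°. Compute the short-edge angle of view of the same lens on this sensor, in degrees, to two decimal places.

80.74°

Sensor diagonal = √(16.3² + 10.53²) = √376.5709 ≈ 19.4054 mm.
From the diagonal AOV: f = 19.4054 / (2·tan(57.45°)) = 19.4054 / 3.13333 ≈ 6.1932 mm.
Short-edge AOV = 2·arctan(10.53 / (2 × 6.1932)) = 2·arctan(0.85012) ≈ 80.7372°.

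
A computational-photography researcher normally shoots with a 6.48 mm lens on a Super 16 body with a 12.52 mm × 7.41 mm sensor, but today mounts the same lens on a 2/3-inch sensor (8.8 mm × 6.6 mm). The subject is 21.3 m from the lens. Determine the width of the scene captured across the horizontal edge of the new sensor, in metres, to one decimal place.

The focal length stays 6.48 mm; the relevant sensor dimension is now w = 8.8 mm. Object distance dₒ = 21.3 m = 21300 mm.
Thin-lens field width W = w·(dₒ − f)/f = 8.8 × (21300 − 6.48)/6.48 ≈ 28917.126 mm = 28.9171 m.

28.9 m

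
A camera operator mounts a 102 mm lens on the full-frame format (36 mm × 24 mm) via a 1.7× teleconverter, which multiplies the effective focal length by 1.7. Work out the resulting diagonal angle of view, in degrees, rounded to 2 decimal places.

Effective focal length f = 102 × 1.7 = 173.4 mm.
Sensor diagonal = √(36² + 24²) = √1872.0000 ≈ 43.2666 mm.
α = 2·arctan(43.267 / (2 × 173.4)) = 2·arctan(0.12476) ≈ 14.2229°.

14.22°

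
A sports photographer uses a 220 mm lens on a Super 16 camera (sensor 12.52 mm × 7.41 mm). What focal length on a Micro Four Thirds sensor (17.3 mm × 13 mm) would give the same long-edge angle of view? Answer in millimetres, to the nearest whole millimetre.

304 mm

Equal angle of view means equal width/f ratio, so f₂ = f₁ · (width₂/width₁) = 220 × 17.3/12.52.
f₂ = 220 × 1.38179 ≈ 303.994 mm.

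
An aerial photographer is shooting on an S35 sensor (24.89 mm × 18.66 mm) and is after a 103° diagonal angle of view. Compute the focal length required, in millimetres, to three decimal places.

12.372 mm

Sensor diagonal = √(24.89² + 18.66²) = √967.7077 ≈ 31.1080 mm.
From α = 2·arctan(d/2f) we get f = d / (2·tan(α/2)).
With d = 31.1080 mm and α/2 = 51.5°, tan(α/2) ≈ 1.25717, so f ≈ 31.1080 / 2.51434 ≈ 12.3722 mm.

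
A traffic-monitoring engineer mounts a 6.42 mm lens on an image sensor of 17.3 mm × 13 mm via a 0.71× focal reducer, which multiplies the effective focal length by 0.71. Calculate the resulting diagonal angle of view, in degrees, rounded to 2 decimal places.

Effective focal length f = 6.42 × 0.71 = 4.5582 mm.
Sensor diagonal = √(17.3² + 13²) = √468.2900 ≈ 21.6400 mm.
α = 2·arctan(21.640 / (2 × 4.5582)) = 2·arctan(2.37375) ≈ 134.3110°.

134.31°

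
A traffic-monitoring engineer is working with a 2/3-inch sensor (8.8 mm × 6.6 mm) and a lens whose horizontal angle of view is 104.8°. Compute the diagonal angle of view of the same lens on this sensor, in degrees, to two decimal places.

From the horizontal AOV: f = 8.8 / (2·tan(52.4°)) = 8.8 / 2.59705 ≈ 3.3885 mm.
Sensor diagonal = √(8.8² + 6.6²) = √121.0000 ≈ 11.0000 mm.
Diagonal AOV = 2·arctan(11.0000 / (2 × 3.3885)) = 2·arctan(1.62316) ≈ 116.7270°.

116.73°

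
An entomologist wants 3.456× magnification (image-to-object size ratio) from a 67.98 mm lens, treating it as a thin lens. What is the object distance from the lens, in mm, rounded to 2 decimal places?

With m = dᵢ/dₒ and 1/f = 1/dₒ + 1/dᵢ, substituting dᵢ = m·dₒ gives 1/f = (1 + 1/m)/dₒ, hence dₒ = f·(1 + 1/m).
dₒ = 67.98 × (1 + 1/3.456) = 67.98 × 1.28935 ≈ 87.650 mm.

87.65 mm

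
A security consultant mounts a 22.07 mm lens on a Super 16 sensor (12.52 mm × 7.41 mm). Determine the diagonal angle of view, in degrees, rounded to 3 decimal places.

36.484°

Sensor diagonal = √(12.52² + 7.41²) = √211.6585 ≈ 14.5485 mm.
Angle of view α = 2·arctan(d/2f) with d = 14.5485 mm and f = 22.07 mm.
d/2f = 0.32960; arctan(0.32960) ≈ 18.2422°, so α ≈ 36.4843°.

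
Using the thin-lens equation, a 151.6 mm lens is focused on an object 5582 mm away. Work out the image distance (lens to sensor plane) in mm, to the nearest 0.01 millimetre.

155.83 mm

1/dᵢ = 1/f − 1/dₒ = 1/151.6 − 1/5582 = 0.0064172 mm⁻¹.
dᵢ = 1/0.0064172 ≈ 155.8322 mm.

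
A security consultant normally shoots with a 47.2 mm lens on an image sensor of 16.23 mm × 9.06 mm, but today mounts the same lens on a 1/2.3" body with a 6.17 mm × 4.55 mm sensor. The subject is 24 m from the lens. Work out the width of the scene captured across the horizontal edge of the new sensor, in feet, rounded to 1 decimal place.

The focal length stays 47.2 mm; the relevant sensor dimension is now w = 6.17 mm. Object distance dₒ = 24 m = 24000 mm.
Thin-lens field width W = w·(dₒ − f)/f = 6.17 × (24000 − 47.2)/47.2 ≈ 3131.118 mm = 3131.118/304.8 ft = 10.2727 ft.

10.3 ft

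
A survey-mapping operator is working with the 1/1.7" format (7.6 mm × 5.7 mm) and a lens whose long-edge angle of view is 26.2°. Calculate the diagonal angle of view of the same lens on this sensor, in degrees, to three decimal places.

32.438°

From the long-edge AOV: f = 7.6 / (2·tan(13.1°)) = 7.6 / 0.46541 ≈ 16.3295 mm.
Sensor diagonal = √(7.6² + 5.7²) = √90.2500 ≈ 9.5000 mm.
Diagonal AOV = 2·arctan(9.5000 / (2 × 16.3295)) = 2·arctan(0.29088) ≈ 32.4377°.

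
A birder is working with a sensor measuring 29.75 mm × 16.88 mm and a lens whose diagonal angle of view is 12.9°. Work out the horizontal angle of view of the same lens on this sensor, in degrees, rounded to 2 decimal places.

11.23°

Sensor diagonal = √(29.75² + 16.88²) = √1169.9969 ≈ 34.2052 mm.
From the diagonal AOV: f = 34.2052 / (2·tan(6.45°)) = 34.2052 / 0.22610 ≈ 151.2813 mm.
Horizontal AOV = 2·arctan(29.75 / (2 × 151.2813)) = 2·arctan(0.09833) ≈ 11.2313°.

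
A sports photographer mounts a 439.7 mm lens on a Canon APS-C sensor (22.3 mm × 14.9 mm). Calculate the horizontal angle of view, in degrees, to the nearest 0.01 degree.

2.91°

Angle of view α = 2·arctan(w/2f) with w = 22.3 mm and f = 439.7 mm.
w/2f = 0.02536; arctan(0.02536) ≈ 1.4526°, so α ≈ 2.9052°.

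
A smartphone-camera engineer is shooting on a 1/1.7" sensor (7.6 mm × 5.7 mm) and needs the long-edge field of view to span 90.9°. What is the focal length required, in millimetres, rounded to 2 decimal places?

From α = 2·arctan(w/2f) we get f = w / (2·tan(α/2)).
With w = 7.6 mm and α/2 = 45.45°, tan(α/2) ≈ 1.01583, so f ≈ 7.6 / 2.03167 ≈ 3.7408 mm.

3.74 mm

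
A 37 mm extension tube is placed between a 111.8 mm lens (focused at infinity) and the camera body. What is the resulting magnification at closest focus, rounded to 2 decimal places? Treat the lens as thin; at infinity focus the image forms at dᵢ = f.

The tube moves the image plane from f to f + e, so dᵢ = 111.8 + 37 = 148.8 mm. Focus is achieved when 1/f = 1/dₒ + 1/dᵢ, giving dₒ = 1/(1/f − 1/(f+e)).
Magnification m = dᵢ/dₒ = (f+e)·(1/f − 1/(f+e)) = e/f = 37/111.8 ≈ 0.3309.

0.33×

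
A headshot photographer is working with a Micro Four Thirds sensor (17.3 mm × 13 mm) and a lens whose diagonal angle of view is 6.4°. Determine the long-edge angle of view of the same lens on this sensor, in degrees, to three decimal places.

Sensor diagonal = √(17.3² + 13²) = √468.2900 ≈ 21.6400 mm.
From the diagonal AOV: f = 21.6400 / (2·tan(3.2°)) = 21.6400 / 0.11182 ≈ 193.5300 mm.
Long-edge AOV = 2·arctan(17.3 / (2 × 193.5300)) = 2·arctan(0.04470) ≈ 5.1184°.

5.118°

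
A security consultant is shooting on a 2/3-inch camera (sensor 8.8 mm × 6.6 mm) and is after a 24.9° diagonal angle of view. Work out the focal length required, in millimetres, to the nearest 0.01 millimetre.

24.91 mm

Sensor diagonal = √(8.8² + 6.6²) = √121.0000 ≈ 11.0000 mm.
From α = 2·arctan(d/2f) we get f = d / (2·tan(α/2)).
With d = 11.0000 mm and α/2 = 12.45°, tan(α/2) ≈ 0.22078, so f ≈ 11.0000 / 0.44156 ≈ 24.9118 mm.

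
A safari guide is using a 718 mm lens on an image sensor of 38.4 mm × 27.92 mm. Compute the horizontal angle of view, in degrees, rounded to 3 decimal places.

Angle of view α = 2·arctan(w/2f) with w = 38.4 mm and f = 718 mm.
w/2f = 0.02674; arctan(0.02674) ≈ 1.5318°, so α ≈ 3.0636°.

3.064°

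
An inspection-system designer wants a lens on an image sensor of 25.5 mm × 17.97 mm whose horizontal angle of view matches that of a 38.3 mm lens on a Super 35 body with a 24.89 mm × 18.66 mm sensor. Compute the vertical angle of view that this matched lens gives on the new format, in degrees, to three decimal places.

25.795°

Equal horizontal AOV ⇒ f₂ = f₁ · 25.5/24.89 = 38.3 × 1.02451 ≈ 39.2387 mm.
Vertical AOV on the new format = 2·arctan(17.97 / (2 × 39.2387)) = 2·arctan(0.22898) ≈ 25.7949°.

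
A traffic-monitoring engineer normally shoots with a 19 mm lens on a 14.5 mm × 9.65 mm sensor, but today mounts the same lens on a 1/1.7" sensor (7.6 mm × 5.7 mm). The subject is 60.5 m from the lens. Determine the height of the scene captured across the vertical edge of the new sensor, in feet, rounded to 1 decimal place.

The focal length stays 19 mm; the relevant sensor dimension is now h = 5.7 mm. Object distance dₒ = 60.5 m = 60500 mm.
Thin-lens field height W = h·(dₒ − f)/f = 5.7 × (60500 − 19)/19 ≈ 18144.300 mm = 18144.300/304.8 ft = 59.5285 ft.

59.5 ft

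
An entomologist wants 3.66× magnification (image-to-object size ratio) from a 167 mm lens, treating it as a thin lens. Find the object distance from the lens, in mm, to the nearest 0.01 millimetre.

With m = dᵢ/dₒ and 1/f = 1/dₒ + 1/dᵢ, substituting dᵢ = m·dₒ gives 1/f = (1 + 1/m)/dₒ, hence dₒ = f·(1 + 1/m).
dₒ = 167 × (1 + 1/3.66) = 167 × 1.27322 ≈ 212.628 mm.

212.63 mm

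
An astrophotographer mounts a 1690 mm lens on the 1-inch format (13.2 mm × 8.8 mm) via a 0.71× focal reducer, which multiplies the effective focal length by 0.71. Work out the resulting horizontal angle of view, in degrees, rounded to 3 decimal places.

Effective focal length f = 1690 × 0.71 = 1199.9 mm.
α = 2·arctan(13.2 / (2 × 1199.9)) = 2·arctan(0.00550) ≈ 0.6303°.

0.630°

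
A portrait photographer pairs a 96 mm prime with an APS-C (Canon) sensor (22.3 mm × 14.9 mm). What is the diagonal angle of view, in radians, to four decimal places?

Sensor diagonal = √(22.3² + 14.9²) = √719.3000 ≈ 26.8198 mm.
Angle of view α = 2·arctan(d/2f) with d = 26.8198 mm and f = 96 mm.
d/2f = 0.13969; arctan(0.13969) ≈ 0.1388 rad, so α ≈ 0.2776 rad.

0.2776 rad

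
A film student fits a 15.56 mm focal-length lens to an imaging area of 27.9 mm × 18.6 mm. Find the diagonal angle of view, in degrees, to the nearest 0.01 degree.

94.27°

Sensor diagonal = √(27.9² + 18.6²) = √1124.3700 ≈ 33.5316 mm.
Angle of view α = 2·arctan(d/2f) with d = 33.5316 mm and f = 15.56 mm.
d/2f = 1.07749; arctan(1.07749) ≈ 47.1362°, so α ≈ 94.2725°.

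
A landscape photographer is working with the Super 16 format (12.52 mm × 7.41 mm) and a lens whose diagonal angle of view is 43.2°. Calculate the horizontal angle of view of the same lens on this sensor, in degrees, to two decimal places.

37.63°

Sensor diagonal = √(12.52² + 7.41²) = √211.6585 ≈ 14.5485 mm.
From the diagonal AOV: f = 14.5485 / (2·tan(21.6°)) = 14.5485 / 0.79186 ≈ 18.3726 mm.
Horizontal AOV = 2·arctan(12.52 / (2 × 18.3726)) = 2·arctan(0.34072) ≈ 37.6304°.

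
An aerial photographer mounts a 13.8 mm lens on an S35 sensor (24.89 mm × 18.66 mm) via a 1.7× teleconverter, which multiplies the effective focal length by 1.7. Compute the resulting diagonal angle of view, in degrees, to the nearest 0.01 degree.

Effective focal length f = 13.8 × 1.7 = 23.46 mm.
Sensor diagonal = √(24.89² + 18.66²) = √967.7077 ≈ 31.1080 mm.
α = 2·arctan(31.108 / (2 × 23.46)) = 2·arctan(0.66300) ≈ 67.0888°.

67.09°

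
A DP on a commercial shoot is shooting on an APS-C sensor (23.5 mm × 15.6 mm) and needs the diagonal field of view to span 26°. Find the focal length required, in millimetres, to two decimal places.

61.09 mm

Sensor diagonal = √(23.5² + 15.6²) = √795.6100 ≈ 28.2066 mm.
From α = 2·arctan(d/2f) we get f = d / (2·tan(α/2)).
With d = 28.2066 mm and α/2 = 13°, tan(α/2) ≈ 0.23087, so f ≈ 28.2066 / 0.46174 ≈ 61.0880 mm.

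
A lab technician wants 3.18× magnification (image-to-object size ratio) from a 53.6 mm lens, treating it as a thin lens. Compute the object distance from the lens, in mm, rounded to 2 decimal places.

70.46 mm

With m = dᵢ/dₒ and 1/f = 1/dₒ + 1/dᵢ, substituting dᵢ = m·dₒ gives 1/f = (1 + 1/m)/dₒ, hence dₒ = f·(1 + 1/m).
dₒ = 53.6 × (1 + 1/3.18) = 53.6 × 1.31447 ≈ 70.455 mm.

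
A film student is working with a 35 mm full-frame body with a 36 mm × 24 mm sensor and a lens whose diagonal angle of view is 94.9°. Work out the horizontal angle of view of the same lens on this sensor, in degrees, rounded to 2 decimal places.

Sensor diagonal = √(36² + 24²) = √1872.0000 ≈ 43.2666 mm.
From the diagonal AOV: f = 43.2666 / (2·tan(47.45°)) = 43.2666 / 2.17880 ≈ 19.8580 mm.
Horizontal AOV = 2·arctan(36 / (2 × 19.8580)) = 2·arctan(0.90643) ≈ 84.3805°.

84.38°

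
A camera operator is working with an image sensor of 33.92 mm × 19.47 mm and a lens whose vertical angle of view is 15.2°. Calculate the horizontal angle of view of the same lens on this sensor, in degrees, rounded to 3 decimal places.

26.173°

From the vertical AOV: f = 19.47 / (2·tan(7.6°)) = 19.47 / 0.26686 ≈ 72.9604 mm.
Horizontal AOV = 2·arctan(33.92 / (2 × 72.9604)) = 2·arctan(0.23245) ≈ 26.1725°.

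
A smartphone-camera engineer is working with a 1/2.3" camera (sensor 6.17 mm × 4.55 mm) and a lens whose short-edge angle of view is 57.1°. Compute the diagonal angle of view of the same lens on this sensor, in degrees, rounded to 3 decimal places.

From the short-edge AOV: f = 4.55 / (2·tan(28.55°)) = 4.55 / 1.08817 ≈ 4.1813 mm.
Sensor diagonal = √(6.17² + 4.55²) = √58.7714 ≈ 7.6663 mm.
Diagonal AOV = 2·arctan(7.6663 / (2 × 4.1813)) = 2·arctan(0.91673) ≈ 85.0246°.

85.025°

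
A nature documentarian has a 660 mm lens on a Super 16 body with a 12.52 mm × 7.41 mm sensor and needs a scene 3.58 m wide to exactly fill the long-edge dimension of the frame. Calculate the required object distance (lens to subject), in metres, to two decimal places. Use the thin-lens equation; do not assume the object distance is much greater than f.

189.38 m

W: 3.58 m = 3580 mm.
Magnification m = w/W = dᵢ/dₒ; combined with 1/f = 1/dₒ + 1/dᵢ this gives dₒ = f·(1 + W/w).
dₒ = 660 mm × (1 + 3580/12.52) = 660 × 286.9425 ≈ 189382.045 mm = 189.382 m.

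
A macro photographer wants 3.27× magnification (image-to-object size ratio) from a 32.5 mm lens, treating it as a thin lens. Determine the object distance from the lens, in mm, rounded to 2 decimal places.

42.44 mm

With m = dᵢ/dₒ and 1/f = 1/dₒ + 1/dᵢ, substituting dᵢ = m·dₒ gives 1/f = (1 + 1/m)/dₒ, hence dₒ = f·(1 + 1/m).
dₒ = 32.5 × (1 + 1/3.27) = 32.5 × 1.30581 ≈ 42.439 mm.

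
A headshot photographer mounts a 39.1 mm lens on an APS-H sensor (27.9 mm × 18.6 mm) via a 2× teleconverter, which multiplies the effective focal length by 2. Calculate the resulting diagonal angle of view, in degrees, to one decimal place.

24.2°

Effective focal length f = 39.1 × 2 = 78.2 mm.
Sensor diagonal = √(27.9² + 18.6²) = √1124.3700 ≈ 33.5316 mm.
α = 2·arctan(33.532 / (2 × 78.2)) = 2·arctan(0.21440) ≈ 24.2017°.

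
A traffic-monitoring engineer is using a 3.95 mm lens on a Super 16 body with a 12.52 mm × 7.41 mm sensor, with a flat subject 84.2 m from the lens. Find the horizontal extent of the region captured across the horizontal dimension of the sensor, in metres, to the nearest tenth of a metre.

266.9 m

dₒ: 84.2 m = 84200 mm.
Similar triangles through the lens centre give W/dₒ = w/dᵢ; with 1/f = 1/dₒ + 1/dᵢ this gives W = w·(dₒ − f)/f.
W = 12.52 mm × (84200 − 3.95) / 3.95 = 12.52 × 21315.4557 ≈ 266869.505 mm = 266.87 m.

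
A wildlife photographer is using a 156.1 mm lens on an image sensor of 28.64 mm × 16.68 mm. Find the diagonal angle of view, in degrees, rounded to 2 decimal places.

12.12°

Sensor diagonal = √(28.64² + 16.68²) = √1098.4720 ≈ 33.1432 mm.
Angle of view α = 2·arctan(d/2f) with d = 33.1432 mm and f = 156.1 mm.
d/2f = 0.10616; arctan(0.10616) ≈ 6.0598°, so α ≈ 12.1197°.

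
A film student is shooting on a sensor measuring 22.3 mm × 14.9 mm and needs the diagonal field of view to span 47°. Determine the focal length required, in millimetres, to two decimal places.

30.84 mm

Sensor diagonal = √(22.3² + 14.9²) = √719.3000 ≈ 26.8198 mm.
From α = 2·arctan(d/2f) we get f = d / (2·tan(α/2)).
With d = 26.8198 mm and α/2 = 23.5°, tan(α/2) ≈ 0.43481, so f ≈ 26.8198 / 0.86962 ≈ 30.8406 mm.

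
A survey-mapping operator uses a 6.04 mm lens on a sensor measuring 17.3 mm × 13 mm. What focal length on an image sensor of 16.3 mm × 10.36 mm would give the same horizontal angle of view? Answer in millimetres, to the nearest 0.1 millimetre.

Equal angle of view means equal width/f ratio, so f₂ = f₁ · (width₂/width₁) = 6.04 × 16.3/17.3.
f₂ = 6.04 × 0.94220 ≈ 5.691 mm.

5.7 mm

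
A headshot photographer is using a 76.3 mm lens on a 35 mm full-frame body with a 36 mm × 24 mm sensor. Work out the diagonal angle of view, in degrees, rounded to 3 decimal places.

Sensor diagonal = √(36² + 24²) = √1872.0000 ≈ 43.2666 mm.
Angle of view α = 2·arctan(d/2f) with d = 43.2666 mm and f = 76.3 mm.
d/2f = 0.28353; arctan(0.28353) ≈ 15.8296°, so α ≈ 31.6592°.

31.659°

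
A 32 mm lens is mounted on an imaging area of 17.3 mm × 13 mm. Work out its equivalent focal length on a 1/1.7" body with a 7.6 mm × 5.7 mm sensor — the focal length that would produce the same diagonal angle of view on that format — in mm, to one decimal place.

14.0 mm

Sensor diagonal = √(17.3² + 13²) = √468.2900 ≈ 21.6400 mm.
Sensor diagonal = √(7.6² + 5.7²) = √90.2500 ≈ 9.5000 mm.
Equal angle of view means equal diagonal/f ratio, so f₂ = f₁ · (diagonal₂/diagonal₁) = 32 × 9.5000/21.6400.
f₂ = 32 × 0.43900 ≈ 14.048 mm.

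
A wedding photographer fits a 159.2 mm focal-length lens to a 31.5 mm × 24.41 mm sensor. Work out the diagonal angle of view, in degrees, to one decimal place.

Sensor diagonal = √(31.5² + 24.41²) = √1588.0981 ≈ 39.8509 mm.
Angle of view α = 2·arctan(d/2f) with d = 39.8509 mm and f = 159.2 mm.
d/2f = 0.12516; arctan(0.12516) ≈ 7.1340°, so α ≈ 14.2681°.

14.3°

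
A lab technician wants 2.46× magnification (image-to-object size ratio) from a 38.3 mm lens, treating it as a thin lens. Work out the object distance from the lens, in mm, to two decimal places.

With m = dᵢ/dₒ and 1/f = 1/dₒ + 1/dᵢ, substituting dᵢ = m·dₒ gives 1/f = (1 + 1/m)/dₒ, hence dₒ = f·(1 + 1/m).
dₒ = 38.3 × (1 + 1/2.46) = 38.3 × 1.40650 ≈ 53.869 mm.

53.87 mm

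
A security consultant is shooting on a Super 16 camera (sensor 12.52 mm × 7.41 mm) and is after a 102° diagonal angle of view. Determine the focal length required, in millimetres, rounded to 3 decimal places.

5.891 mm

Sensor diagonal = √(12.52² + 7.41²) = √211.6585 ≈ 14.5485 mm.
From α = 2·arctan(d/2f) we get f = d / (2·tan(α/2)).
With d = 14.5485 mm and α/2 = 51°, tan(α/2) ≈ 1.23490, so f ≈ 14.5485 / 2.46979 ≈ 5.8906 mm.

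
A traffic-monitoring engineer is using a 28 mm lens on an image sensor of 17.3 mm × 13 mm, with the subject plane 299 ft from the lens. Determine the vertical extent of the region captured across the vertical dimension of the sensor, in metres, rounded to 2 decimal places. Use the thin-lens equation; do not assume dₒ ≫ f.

42.30 m

dₒ: 299 ft × 304.8 mm/ft = 91135.20 mm.
Similar triangles through the lens centre give W/dₒ = h/dᵢ; with 1/f = 1/dₒ + 1/dᵢ this gives W = h·(dₒ − f)/f.
W = 13 mm × (91135.2 − 28) / 28 = 13 × 3253.8285 ≈ 42299.770 mm = 42.2998 m.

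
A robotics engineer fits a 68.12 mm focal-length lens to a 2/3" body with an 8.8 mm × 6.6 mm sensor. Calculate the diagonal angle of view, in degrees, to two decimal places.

Sensor diagonal = √(8.8² + 6.6²) = √121.0000 ≈ 11.0000 mm.
Angle of view α = 2·arctan(d/2f) with d = 11.0000 mm and f = 68.12 mm.
d/2f = 0.08074; arctan(0.08074) ≈ 4.6160°, so α ≈ 9.2321°.

9.23°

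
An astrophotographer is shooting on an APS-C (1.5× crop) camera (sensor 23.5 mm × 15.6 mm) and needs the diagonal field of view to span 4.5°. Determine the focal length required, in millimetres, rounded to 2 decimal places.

358.95 mm

Sensor diagonal = √(23.5² + 15.6²) = √795.6100 ≈ 28.2066 mm.
From α = 2·arctan(d/2f) we get f = d / (2·tan(α/2)).
With d = 28.2066 mm and α/2 = 2.25°, tan(α/2) ≈ 0.03929, so f ≈ 28.2066 / 0.07858 ≈ 358.9524 mm.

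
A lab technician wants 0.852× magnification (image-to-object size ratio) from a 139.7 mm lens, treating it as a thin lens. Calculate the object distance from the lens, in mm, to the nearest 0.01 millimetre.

303.67 mm

With m = dᵢ/dₒ and 1/f = 1/dₒ + 1/dᵢ, substituting dᵢ = m·dₒ gives 1/f = (1 + 1/m)/dₒ, hence dₒ = f·(1 + 1/m).
dₒ = 139.7 × (1 + 1/0.852) = 139.7 × 2.17371 ≈ 303.667 mm.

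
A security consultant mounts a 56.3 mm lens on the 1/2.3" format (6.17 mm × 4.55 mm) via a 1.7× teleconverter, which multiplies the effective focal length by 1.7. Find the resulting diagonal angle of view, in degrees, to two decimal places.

4.59°

Effective focal length f = 56.3 × 1.7 = 95.71 mm.
Sensor diagonal = √(6.17² + 4.55²) = √58.7714 ≈ 7.6663 mm.
α = 2·arctan(7.666 / (2 × 95.71)) = 2·arctan(0.04005) ≈ 4.5869°.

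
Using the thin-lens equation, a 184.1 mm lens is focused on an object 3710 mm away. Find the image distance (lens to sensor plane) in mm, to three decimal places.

1/dᵢ = 1/f − 1/dₒ = 1/184.1 − 1/3710 = 0.0051623 mm⁻¹.
dᵢ = 1/0.0051623 ≈ 193.7125 mm.

193.713 mm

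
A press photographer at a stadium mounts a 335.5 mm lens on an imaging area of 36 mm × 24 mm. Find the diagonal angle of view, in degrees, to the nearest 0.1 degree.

Sensor diagonal = √(36² + 24²) = √1872.0000 ≈ 43.2666 mm.
Angle of view α = 2·arctan(d/2f) with d = 43.2666 mm and f = 335.5 mm.
d/2f = 0.06448; arctan(0.06448) ≈ 3.6894°, so α ≈ 7.3787°.

7.4°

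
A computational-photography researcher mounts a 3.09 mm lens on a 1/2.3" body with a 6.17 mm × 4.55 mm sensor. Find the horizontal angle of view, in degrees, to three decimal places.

Angle of view α = 2·arctan(w/2f) with w = 6.17 mm and f = 3.09 mm.
w/2f = 0.99838; arctan(0.99838) ≈ 44.9536°, so α ≈ 89.9072°.

89.907°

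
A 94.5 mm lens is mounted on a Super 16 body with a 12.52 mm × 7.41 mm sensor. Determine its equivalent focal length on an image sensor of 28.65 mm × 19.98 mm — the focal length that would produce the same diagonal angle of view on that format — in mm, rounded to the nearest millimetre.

Sensor diagonal = √(12.52² + 7.41²) = √211.6585 ≈ 14.5485 mm.
Sensor diagonal = √(28.65² + 19.98²) = √1220.0229 ≈ 34.9288 mm.
Equal angle of view means equal diagonal/f ratio, so f₂ = f₁ · (diagonal₂/diagonal₁) = 94.5 × 34.9288/14.5485.
f₂ = 94.5 × 2.40086 ≈ 226.881 mm.

227 mm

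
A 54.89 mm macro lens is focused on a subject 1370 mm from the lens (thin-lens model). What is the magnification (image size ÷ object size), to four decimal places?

Thin lens: 1/f = 1/dₒ + 1/dᵢ → 1/dᵢ = 1/54.89 − 1/1370 = 0.0174883 mm⁻¹, so dᵢ ≈ 57.1810 mm.
Magnification m = dᵢ/dₒ = 57.1810/1370 ≈ 0.04174.

0.0417×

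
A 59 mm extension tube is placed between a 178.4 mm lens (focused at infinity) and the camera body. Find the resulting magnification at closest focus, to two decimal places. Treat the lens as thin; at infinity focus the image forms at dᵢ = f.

0.33×

The tube moves the image plane from f to f + e, so dᵢ = 178.4 + 59 = 237.4 mm. Focus is achieved when 1/f = 1/dₒ + 1/dᵢ, giving dₒ = 1/(1/f − 1/(f+e)).
Magnification m = dᵢ/dₒ = (f+e)·(1/f − 1/(f+e)) = e/f = 59/178.4 ≈ 0.3307.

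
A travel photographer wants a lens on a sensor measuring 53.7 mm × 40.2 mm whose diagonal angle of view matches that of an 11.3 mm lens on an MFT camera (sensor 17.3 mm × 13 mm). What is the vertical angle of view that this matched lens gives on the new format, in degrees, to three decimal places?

59.697°

Sensor diagonal = √(17.3² + 13²) = √468.2900 ≈ 21.6400 mm.
Sensor diagonal = √(53.7² + 40.2²) = √4499.7300 ≈ 67.0800 mm.
Equal diagonal AOV ⇒ f₂ = f₁ · 67.0800/21.6400 = 11.3 × 3.09982 ≈ 35.0279 mm.
Vertical AOV on the new format = 2·arctan(40.2 / (2 × 35.0279)) = 2·arctan(0.57383) ≈ 59.6968°.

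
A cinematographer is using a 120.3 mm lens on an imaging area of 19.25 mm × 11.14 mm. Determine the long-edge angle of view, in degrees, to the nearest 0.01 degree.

Angle of view α = 2·arctan(w/2f) with w = 19.25 mm and f = 120.3 mm.
w/2f = 0.08001; arctan(0.08001) ≈ 4.5744°, so α ≈ 9.1488°.

9.15°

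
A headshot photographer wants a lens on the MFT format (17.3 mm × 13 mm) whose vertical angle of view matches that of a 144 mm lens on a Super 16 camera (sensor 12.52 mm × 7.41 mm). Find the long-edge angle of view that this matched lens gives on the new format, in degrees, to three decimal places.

Equal vertical AOV ⇒ f₂ = f₁ · 13/7.41 = 144 × 1.75439 ≈ 252.6316 mm.
Long-edge AOV on the new format = 2·arctan(17.3 / (2 × 252.6316)) = 2·arctan(0.03424) ≈ 3.9220°.

3.922°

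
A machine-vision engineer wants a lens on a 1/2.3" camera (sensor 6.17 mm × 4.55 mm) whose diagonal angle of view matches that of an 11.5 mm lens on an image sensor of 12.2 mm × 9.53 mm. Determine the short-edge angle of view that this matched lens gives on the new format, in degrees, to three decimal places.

43.552°

Sensor diagonal = √(12.2² + 9.53²) = √239.6609 ≈ 15.4810 mm.
Sensor diagonal = √(6.17² + 4.55²) = √58.7714 ≈ 7.6663 mm.
Equal diagonal AOV ⇒ f₂ = f₁ · 7.6663/15.4810 = 11.5 × 0.49520 ≈ 5.6948 mm.
Short-edge AOV on the new format = 2·arctan(4.55 / (2 × 5.6948)) = 2·arctan(0.39948) ≈ 43.5518°.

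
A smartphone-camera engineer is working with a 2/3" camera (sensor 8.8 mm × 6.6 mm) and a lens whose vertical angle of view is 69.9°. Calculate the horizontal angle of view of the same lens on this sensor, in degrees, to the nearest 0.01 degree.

From the vertical AOV: f = 6.6 / (2·tan(34.95°)) = 6.6 / 1.39782 ≈ 4.7217 mm.
Horizontal AOV = 2·arctan(8.8 / (2 × 4.7217)) = 2·arctan(0.93188) ≈ 85.9609°.

85.96°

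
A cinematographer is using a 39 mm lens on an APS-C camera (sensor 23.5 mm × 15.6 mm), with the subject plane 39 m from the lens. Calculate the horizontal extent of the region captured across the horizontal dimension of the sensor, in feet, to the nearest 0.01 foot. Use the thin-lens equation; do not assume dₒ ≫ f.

77.02 ft

dₒ: 39 m = 39000 mm.
Similar triangles through the lens centre give W/dₒ = w/dᵢ; with 1/f = 1/dₒ + 1/dᵢ this gives W = w·(dₒ − f)/f.
W = 23.5 mm × (39000 − 39) / 39 = 23.5 × 999.0000 ≈ 23476.500 mm = 23476.500/304.8 ft = 77.0226 ft.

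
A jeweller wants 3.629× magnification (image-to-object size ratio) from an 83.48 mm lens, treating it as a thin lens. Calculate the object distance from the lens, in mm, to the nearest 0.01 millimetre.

With m = dᵢ/dₒ and 1/f = 1/dₒ + 1/dᵢ, substituting dᵢ = m·dₒ gives 1/f = (1 + 1/m)/dₒ, hence dₒ = f·(1 + 1/m).
dₒ = 83.48 × (1 + 1/3.629) = 83.48 × 1.27556 ≈ 106.484 mm.

106.48 mm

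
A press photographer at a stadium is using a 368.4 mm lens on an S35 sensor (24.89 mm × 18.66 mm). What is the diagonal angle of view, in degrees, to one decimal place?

4.8°

Sensor diagonal = √(24.89² + 18.66²) = √967.7077 ≈ 31.1080 mm.
Angle of view α = 2·arctan(d/2f) with d = 31.1080 mm and f = 368.4 mm.
d/2f = 0.04222; arctan(0.04222) ≈ 2.4176°, so α ≈ 4.8352°.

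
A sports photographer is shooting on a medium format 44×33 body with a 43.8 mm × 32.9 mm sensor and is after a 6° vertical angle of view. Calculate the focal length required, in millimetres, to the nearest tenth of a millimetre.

From α = 2·arctan(h/2f) we get f = h / (2·tan(α/2)).
With h = 32.9 mm and α/2 = 3°, tan(α/2) ≈ 0.05241, so f ≈ 32.9 / 0.10482 ≈ 313.8847 mm.

313.9 mm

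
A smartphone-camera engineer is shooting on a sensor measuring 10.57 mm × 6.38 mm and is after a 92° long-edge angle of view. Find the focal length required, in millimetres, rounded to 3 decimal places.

5.104 mm

From α = 2·arctan(w/2f) we get f = w / (2·tan(α/2)).
With w = 10.57 mm and α/2 = 46°, tan(α/2) ≈ 1.03553, so f ≈ 10.57 / 2.07106 ≈ 5.1037 mm.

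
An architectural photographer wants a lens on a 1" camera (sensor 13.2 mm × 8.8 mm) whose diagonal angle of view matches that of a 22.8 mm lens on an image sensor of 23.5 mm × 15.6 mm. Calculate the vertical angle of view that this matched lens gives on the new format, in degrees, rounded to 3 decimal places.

Sensor diagonal = √(23.5² + 15.6²) = √795.6100 ≈ 28.2066 mm.
Sensor diagonal = √(13.2² + 8.8²) = √251.6800 ≈ 15.8644 mm.
Equal diagonal AOV ⇒ f₂ = f₁ · 15.8644/28.2066 = 22.8 × 0.56244 ≈ 12.8236 mm.
Vertical AOV on the new format = 2·arctan(8.8 / (2 × 12.8236)) = 2·arctan(0.34312) ≈ 37.8760°.

37.876°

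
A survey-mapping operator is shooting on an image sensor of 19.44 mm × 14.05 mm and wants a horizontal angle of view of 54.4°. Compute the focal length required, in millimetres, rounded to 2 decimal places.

From α = 2·arctan(w/2f) we get f = w / (2·tan(α/2)).
With w = 19.44 mm and α/2 = 27.2°, tan(α/2) ≈ 0.51393, so f ≈ 19.44 / 1.02786 ≈ 18.9131 mm.

18.91 mm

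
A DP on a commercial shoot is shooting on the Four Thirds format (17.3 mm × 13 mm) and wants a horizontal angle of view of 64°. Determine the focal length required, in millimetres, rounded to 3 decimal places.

13.843 mm

From α = 2·arctan(w/2f) we get f = w / (2·tan(α/2)).
With w = 17.3 mm and α/2 = 32°, tan(α/2) ≈ 0.62487, so f ≈ 17.3 / 1.24974 ≈ 13.8429 mm.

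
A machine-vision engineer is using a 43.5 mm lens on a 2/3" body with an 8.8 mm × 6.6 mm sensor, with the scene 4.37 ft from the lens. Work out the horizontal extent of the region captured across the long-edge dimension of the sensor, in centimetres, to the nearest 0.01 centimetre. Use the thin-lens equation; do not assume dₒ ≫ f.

dₒ: 4.37 ft × 304.8 mm/ft = 1331.98 mm.
Similar triangles through the lens centre give W/dₒ = w/dᵢ; with 1/f = 1/dₒ + 1/dᵢ this gives W = w·(dₒ − f)/f.
W = 8.8 mm × (1331.98 − 43.5) / 43.5 = 8.8 × 29.6201 ≈ 260.657 mm = 26.0657 cm.

26.07 cm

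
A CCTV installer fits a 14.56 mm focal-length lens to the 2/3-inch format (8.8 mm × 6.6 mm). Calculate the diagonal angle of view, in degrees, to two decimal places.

41.39°

Sensor diagonal = √(8.8² + 6.6²) = √121.0000 ≈ 11.0000 mm.
Angle of view α = 2·arctan(d/2f) with d = 11.0000 mm and f = 14.56 mm.
d/2f = 0.37775; arctan(0.37775) ≈ 20.6939°, so α ≈ 41.3878°.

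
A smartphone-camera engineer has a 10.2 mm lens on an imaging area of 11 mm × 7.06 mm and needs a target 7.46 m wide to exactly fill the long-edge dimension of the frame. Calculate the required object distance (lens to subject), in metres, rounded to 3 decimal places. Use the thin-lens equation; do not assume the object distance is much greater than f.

W: 7.46 m = 7460 mm.
Magnification m = w/W = dᵢ/dₒ; combined with 1/f = 1/dₒ + 1/dᵢ this gives dₒ = f·(1 + W/w).
dₒ = 10.2 mm × (1 + 7460/11) = 10.2 × 679.1818 ≈ 6927.655 mm = 6.92765 m.

6.928 m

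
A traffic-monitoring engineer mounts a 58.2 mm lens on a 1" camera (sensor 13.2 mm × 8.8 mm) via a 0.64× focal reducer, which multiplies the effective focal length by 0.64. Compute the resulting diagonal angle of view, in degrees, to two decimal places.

Effective focal length f = 58.2 × 0.64 = 37.248 mm.
Sensor diagonal = √(13.2² + 8.8²) = √251.6800 ≈ 15.8644 mm.
α = 2·arctan(15.864 / (2 × 37.248)) = 2·arctan(0.21296) ≈ 24.0439°.

24.04°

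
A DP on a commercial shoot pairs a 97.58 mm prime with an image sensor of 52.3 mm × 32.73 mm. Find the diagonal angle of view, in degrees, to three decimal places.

35.087°

Sensor diagonal = √(52.3² + 32.73²) = √3806.5429 ≈ 61.6972 mm.
Angle of view α = 2·arctan(d/2f) with d = 61.6972 mm and f = 97.58 mm.
d/2f = 0.31614; arctan(0.31614) ≈ 17.5436°, so α ≈ 35.0873°.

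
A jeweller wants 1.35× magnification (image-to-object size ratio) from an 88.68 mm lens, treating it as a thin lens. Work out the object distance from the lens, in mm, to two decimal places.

With m = dᵢ/dₒ and 1/f = 1/dₒ + 1/dᵢ, substituting dᵢ = m·dₒ gives 1/f = (1 + 1/m)/dₒ, hence dₒ = f·(1 + 1/m).
dₒ = 88.68 × (1 + 1/1.35) = 88.68 × 1.74074 ≈ 154.369 mm.

154.37 mm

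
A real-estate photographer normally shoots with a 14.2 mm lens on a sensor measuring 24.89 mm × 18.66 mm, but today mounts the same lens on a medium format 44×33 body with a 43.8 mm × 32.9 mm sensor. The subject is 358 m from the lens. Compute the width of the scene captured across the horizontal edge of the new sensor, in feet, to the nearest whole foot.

3623 ft

The focal length stays 14.2 mm; the relevant sensor dimension is now w = 43.8 mm. Object distance dₒ = 358 m = 358000 mm.
Thin-lens field width W = w·(dₒ − f)/f = 43.8 × (358000 − 14.2)/14.2 ≈ 1104209.721 mm = 1104209.721/304.8 ft = 3622.74 ft.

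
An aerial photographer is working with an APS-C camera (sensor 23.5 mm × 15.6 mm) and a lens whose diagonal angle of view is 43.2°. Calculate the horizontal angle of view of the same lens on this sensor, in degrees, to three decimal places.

36.512°

Sensor diagonal = √(23.5² + 15.6²) = √795.6100 ≈ 28.2066 mm.
From the diagonal AOV: f = 28.2066 / (2·tan(21.6°)) = 28.2066 / 0.79186 ≈ 35.6208 mm.
Horizontal AOV = 2·arctan(23.5 / (2 × 35.6208)) = 2·arctan(0.32986) ≈ 36.5117°.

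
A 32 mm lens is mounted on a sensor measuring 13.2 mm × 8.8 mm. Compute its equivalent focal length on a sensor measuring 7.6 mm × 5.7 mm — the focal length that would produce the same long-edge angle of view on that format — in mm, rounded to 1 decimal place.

18.4 mm

Equal angle of view means equal width/f ratio, so f₂ = f₁ · (width₂/width₁) = 32 × 7.6/13.2.
f₂ = 32 × 0.57576 ≈ 18.424 mm.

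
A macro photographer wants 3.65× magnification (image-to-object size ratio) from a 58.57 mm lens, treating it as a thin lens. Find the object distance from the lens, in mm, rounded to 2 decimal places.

74.62 mm

With m = dᵢ/dₒ and 1/f = 1/dₒ + 1/dᵢ, substituting dᵢ = m·dₒ gives 1/f = (1 + 1/m)/dₒ, hence dₒ = f·(1 + 1/m).
dₒ = 58.57 × (1 + 1/3.65) = 58.57 × 1.27397 ≈ 74.617 mm.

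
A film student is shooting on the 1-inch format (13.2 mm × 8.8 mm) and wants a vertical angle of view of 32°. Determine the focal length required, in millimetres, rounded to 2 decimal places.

15.34 mm

From α = 2·arctan(h/2f) we get f = h / (2·tan(α/2)).
With h = 8.8 mm and α/2 = 16°, tan(α/2) ≈ 0.28675, so f ≈ 8.8 / 0.57349 ≈ 15.3446 mm.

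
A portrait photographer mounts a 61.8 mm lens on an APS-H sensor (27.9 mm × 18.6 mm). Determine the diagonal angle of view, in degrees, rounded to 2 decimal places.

30.36°

Sensor diagonal = √(27.9² + 18.6²) = √1124.3700 ≈ 33.5316 mm.
Angle of view α = 2·arctan(d/2f) with d = 33.5316 mm and f = 61.8 mm.
d/2f = 0.27129; arctan(0.27129) ≈ 15.1785°, so α ≈ 30.3570°.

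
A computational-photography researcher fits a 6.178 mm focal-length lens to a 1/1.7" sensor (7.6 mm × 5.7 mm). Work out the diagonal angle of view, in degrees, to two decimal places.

Sensor diagonal = √(7.6² + 5.7²) = √90.2500 ≈ 9.5000 mm.
Angle of view α = 2·arctan(d/2f) with d = 9.5000 mm and f = 6.178 mm.
d/2f = 0.76886; arctan(0.76886) ≈ 37.5551°, so α ≈ 75.1103°.

75.11°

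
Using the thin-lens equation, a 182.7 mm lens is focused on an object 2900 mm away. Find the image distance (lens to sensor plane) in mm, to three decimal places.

1/dᵢ = 1/f − 1/dₒ = 1/182.7 − 1/2900 = 0.0051286 mm⁻¹.
dᵢ = 1/0.0051286 ≈ 194.9840 mm.

194.984 mm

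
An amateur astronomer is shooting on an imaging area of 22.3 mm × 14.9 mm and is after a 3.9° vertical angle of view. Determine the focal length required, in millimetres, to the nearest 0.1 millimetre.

From α = 2·arctan(h/2f) we get f = h / (2·tan(α/2)).
With h = 14.9 mm and α/2 = 1.95°, tan(α/2) ≈ 0.03405, so f ≈ 14.9 / 0.06809 ≈ 218.8147 mm.

218.8 mm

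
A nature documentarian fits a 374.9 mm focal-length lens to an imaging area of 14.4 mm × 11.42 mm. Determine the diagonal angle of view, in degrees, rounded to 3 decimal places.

2.808°

Sensor diagonal = √(14.4² + 11.42²) = √337.7764 ≈ 18.3787 mm.
Angle of view α = 2·arctan(d/2f) with d = 18.3787 mm and f = 374.9 mm.
d/2f = 0.02451; arctan(0.02451) ≈ 1.4041°, so α ≈ 2.8082°.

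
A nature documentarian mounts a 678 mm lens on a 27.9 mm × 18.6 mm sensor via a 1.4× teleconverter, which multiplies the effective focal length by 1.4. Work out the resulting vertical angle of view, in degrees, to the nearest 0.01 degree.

Effective focal length f = 678 × 1.4 = 949.2 mm.
α = 2·arctan(18.6 / (2 × 949.2)) = 2·arctan(0.00980) ≈ 1.1227°.

1.12°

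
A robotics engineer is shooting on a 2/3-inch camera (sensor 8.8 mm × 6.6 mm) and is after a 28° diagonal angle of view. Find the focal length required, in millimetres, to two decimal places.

Sensor diagonal = √(8.8² + 6.6²) = √121.0000 ≈ 11.0000 mm.
From α = 2·arctan(d/2f) we get f = d / (2·tan(α/2)).
With d = 11.0000 mm and α/2 = 14°, tan(α/2) ≈ 0.24933, so f ≈ 11.0000 / 0.49866 ≈ 22.0593 mm.

22.06 mm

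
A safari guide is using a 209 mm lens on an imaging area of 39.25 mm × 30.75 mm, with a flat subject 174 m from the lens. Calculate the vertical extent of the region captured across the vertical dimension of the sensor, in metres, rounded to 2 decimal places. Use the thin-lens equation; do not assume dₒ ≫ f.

25.57 m

dₒ: 174 m = 174000 mm.
Similar triangles through the lens centre give W/dₒ = h/dᵢ; with 1/f = 1/dₒ + 1/dᵢ this gives W = h·(dₒ − f)/f.
W = 30.75 mm × (174000 − 209) / 209 = 30.75 × 831.5359 ≈ 25569.728 mm = 25.5697 m.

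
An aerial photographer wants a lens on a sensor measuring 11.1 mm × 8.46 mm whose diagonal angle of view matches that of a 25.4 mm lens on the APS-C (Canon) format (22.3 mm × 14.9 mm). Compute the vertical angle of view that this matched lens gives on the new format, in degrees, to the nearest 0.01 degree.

35.49°

Sensor diagonal = √(22.3² + 14.9²) = √719.3000 ≈ 26.8198 mm.
Sensor diagonal = √(11.1² + 8.46²) = √194.7816 ≈ 13.9564 mm.
Equal diagonal AOV ⇒ f₂ = f₁ · 13.9564/26.8198 = 25.4 × 0.52038 ≈ 13.2176 mm.
Vertical AOV on the new format = 2·arctan(8.46 / (2 × 13.2176)) = 2·arctan(0.32003) ≈ 35.4922°.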